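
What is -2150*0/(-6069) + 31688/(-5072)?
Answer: -3961/634 ≈ -6.2476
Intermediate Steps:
-2150*0/(-6069) + 31688/(-5072) = 0*(-1/6069) + 31688*(-1/5072) = 0 - 3961/634 = -3961/634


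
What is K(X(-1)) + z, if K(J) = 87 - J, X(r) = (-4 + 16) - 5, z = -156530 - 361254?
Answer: -517704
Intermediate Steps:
z = -517784
X(r) = 7 (X(r) = 12 - 5 = 7)
K(X(-1)) + z = (87 - 1*7) - 517784 = (87 - 7) - 517784 = 80 - 517784 = -517704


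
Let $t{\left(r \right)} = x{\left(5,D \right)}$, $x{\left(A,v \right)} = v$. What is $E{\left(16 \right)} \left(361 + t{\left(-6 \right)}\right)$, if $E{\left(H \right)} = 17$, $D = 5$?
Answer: $6222$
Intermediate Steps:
$t{\left(r \right)} = 5$
$E{\left(16 \right)} \left(361 + t{\left(-6 \right)}\right) = 17 \left(361 + 5\right) = 17 \cdot 366 = 6222$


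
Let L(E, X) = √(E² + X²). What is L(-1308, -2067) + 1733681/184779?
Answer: 1733681/184779 + 3*√664817 ≈ 2455.5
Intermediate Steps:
L(-1308, -2067) + 1733681/184779 = √((-1308)² + (-2067)²) + 1733681/184779 = √(1710864 + 4272489) + 1733681*(1/184779) = √5983353 + 1733681/184779 = 3*√664817 + 1733681/184779 = 1733681/184779 + 3*√664817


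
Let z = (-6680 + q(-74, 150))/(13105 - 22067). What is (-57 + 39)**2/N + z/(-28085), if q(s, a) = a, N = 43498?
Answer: 4063301777/547417479973 ≈ 0.0074227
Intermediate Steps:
z = 3265/4481 (z = (-6680 + 150)/(13105 - 22067) = -6530/(-8962) = -6530*(-1/8962) = 3265/4481 ≈ 0.72863)
(-57 + 39)**2/N + z/(-28085) = (-57 + 39)**2/43498 + (3265/4481)/(-28085) = (-18)**2*(1/43498) + (3265/4481)*(-1/28085) = 324*(1/43498) - 653/25169777 = 162/21749 - 653/25169777 = 4063301777/547417479973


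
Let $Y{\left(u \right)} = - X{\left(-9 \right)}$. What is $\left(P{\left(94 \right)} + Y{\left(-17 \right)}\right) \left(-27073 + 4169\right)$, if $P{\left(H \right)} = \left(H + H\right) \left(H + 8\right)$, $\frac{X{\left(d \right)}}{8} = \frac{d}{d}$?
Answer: $-439023872$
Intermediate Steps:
$X{\left(d \right)} = 8$ ($X{\left(d \right)} = 8 \frac{d}{d} = 8 \cdot 1 = 8$)
$P{\left(H \right)} = 2 H \left(8 + H\right)$
$Y{\left(u \right)} = -8$ ($Y{\left(u \right)} = \left(-1\right) 8 = -8$)
$\left(P{\left(94 \right)} + Y{\left(-17 \right)}\right) \left(-27073 + 4169\right) = \left(2 \cdot 94 \left(8 + 94\right) - 8\right) \left(-27073 + 4169\right) = \left(2 \cdot 94 \cdot 102 - 8\right) \left(-22904\right) = \left(19176 - 8\right) \left(-22904\right) = 19168 \left(-22904\right) = -439023872$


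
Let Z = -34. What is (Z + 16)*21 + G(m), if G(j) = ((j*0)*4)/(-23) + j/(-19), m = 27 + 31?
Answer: -7240/19 ≈ -381.05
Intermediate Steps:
m = 58
G(j) = -j/19 (G(j) = (0*4)*(-1/23) + j*(-1/19) = 0*(-1/23) - j/19 = 0 - j/19 = -j/19)
(Z + 16)*21 + G(m) = (-34 + 16)*21 - 1/19*58 = -18*21 - 58/19 = -378 - 58/19 = -7240/19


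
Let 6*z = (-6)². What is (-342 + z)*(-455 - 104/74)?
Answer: 5674032/37 ≈ 1.5335e+5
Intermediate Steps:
z = 6 (z = (⅙)*(-6)² = (⅙)*36 = 6)
(-342 + z)*(-455 - 104/74) = (-342 + 6)*(-455 - 104/74) = -336*(-455 - 104*1/74) = -336*(-455 - 52/37) = -336*(-16887/37) = 5674032/37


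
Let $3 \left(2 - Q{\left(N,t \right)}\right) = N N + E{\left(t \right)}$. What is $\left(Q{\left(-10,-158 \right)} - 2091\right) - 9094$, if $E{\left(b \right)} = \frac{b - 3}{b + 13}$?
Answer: $- \frac{1626422}{145} \approx -11217.0$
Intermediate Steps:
$E{\left(b \right)} = \frac{-3 + b}{13 + b}$
$Q{\left(N,t \right)} = 2 - \frac{N^{2}}{3} - \frac{-3 + t}{3 \left(13 + t\right)}$ ($Q{\left(N,t \right)} = 2 - \frac{N N + \frac{-3 + t}{13 + t}}{3} = 2 - \frac{N^{2} + \frac{-3 + t}{13 + t}}{3} = 2 - \left(\frac{N^{2}}{3} + \frac{-3 + t}{3 \left(13 + t\right)}\right) = 2 - \frac{N^{2}}{3} - \frac{-3 + t}{3 \left(13 + t\right)}$)
$\left(Q{\left(-10,-158 \right)} - 2091\right) - 9094 = \left(\frac{3 - -158 + \left(6 - \left(-10\right)^{2}\right) \left(13 - 158\right)}{3 \left(13 - 158\right)} - 2091\right) - 9094 = \left(\frac{3 + 158 + \left(6 - 100\right) \left(-145\right)}{3 \left(-145\right)} - 2091\right) - 9094 = \left(\frac{1}{3} \left(- \frac{1}{145}\right) \left(3 + 158 + \left(6 - 100\right) \left(-145\right)\right) - 2091\right) - 9094 = \left(\frac{1}{3} \left(- \frac{1}{145}\right) \left(3 + 158 - -13630\right) - 2091\right) - 9094 = \left(\frac{1}{3} \left(- \frac{1}{145}\right) \left(3 + 158 + 13630\right) - 2091\right) - 9094 = \left(\frac{1}{3} \left(- \frac{1}{145}\right) 13791 - 2091\right) - 9094 = \left(- \frac{4597}{145} - 2091\right) - 9094 = - \frac{307792}{145} - 9094 = - \frac{1626422}{145}$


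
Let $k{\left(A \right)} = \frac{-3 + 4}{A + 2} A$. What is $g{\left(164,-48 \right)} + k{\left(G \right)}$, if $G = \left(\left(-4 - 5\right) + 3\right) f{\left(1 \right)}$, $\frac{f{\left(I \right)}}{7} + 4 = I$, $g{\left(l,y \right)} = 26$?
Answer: $\frac{1727}{64} \approx 26.984$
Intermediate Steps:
$f{\left(I \right)} = -28 + 7 I$
$G = 126$ ($G = \left(\left(-4 - 5\right) + 3\right) \left(-28 + 7 \cdot 1\right) = \left(\left(-4 - 5\right) + 3\right) \left(-28 + 7\right) = \left(-9 + 3\right) \left(-21\right) = \left(-6\right) \left(-21\right) = 126$)
$k{\left(A \right)} = \frac{A}{2 + A}$ ($k{\left(A \right)} = 1 \frac{1}{2 + A} A = \frac{A}{2 + A}$)
$g{\left(164,-48 \right)} + k{\left(G \right)} = 26 + \frac{126}{2 + 126} = 26 + \frac{126}{128} = 26 + 126 \cdot \frac{1}{128} = 26 + \frac{63}{64} = \frac{1727}{64}$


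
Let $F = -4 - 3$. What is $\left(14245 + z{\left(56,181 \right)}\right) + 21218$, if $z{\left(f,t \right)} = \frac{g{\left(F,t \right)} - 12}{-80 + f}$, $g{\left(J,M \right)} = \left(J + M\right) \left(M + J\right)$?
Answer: $34202$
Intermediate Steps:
$F = -7$
$g{\left(J,M \right)} = \left(J + M\right)^{2}$ ($g{\left(J,M \right)} = \left(J + M\right) \left(J + M\right) = \left(J + M\right)^{2}$)
$z{\left(f,t \right)} = \frac{-12 + \left(-7 + t\right)^{2}}{-80 + f}$ ($z{\left(f,t \right)} = \frac{\left(-7 + t\right)^{2} - 12}{-80 + f} = \frac{-12 + \left(-7 + t\right)^{2}}{-80 + f}$)
$\left(14245 + z{\left(56,181 \right)}\right) + 21218 = \left(14245 + \frac{-12 + \left(-7 + 181\right)^{2}}{-80 + 56}\right) + 21218 = \left(14245 + \frac{-12 + 174^{2}}{-24}\right) + 21218 = \left(14245 - \frac{-12 + 30276}{24}\right) + 21218 = \left(14245 - 1261\right) + 21218 = 12984 + 21218 = 34202$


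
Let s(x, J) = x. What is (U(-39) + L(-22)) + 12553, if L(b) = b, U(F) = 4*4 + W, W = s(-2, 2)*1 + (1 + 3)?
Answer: 12549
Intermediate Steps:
W = 2 (W = -2*1 + (1 + 3) = -2 + 4 = 2)
U(F) = 18 (U(F) = 4*4 + 2 = 16 + 2 = 18)
(U(-39) + L(-22)) + 12553 = (18 - 22) + 12553 = -4 + 12553 = 12549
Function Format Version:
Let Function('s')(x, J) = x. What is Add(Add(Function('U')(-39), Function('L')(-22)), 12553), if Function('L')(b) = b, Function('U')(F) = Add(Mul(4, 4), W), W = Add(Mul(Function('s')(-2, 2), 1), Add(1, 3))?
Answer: 12549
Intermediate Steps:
W = 2 (W = Add(Mul(-2, 1), Add(1, 3)) = Add(-2, 4) = 2)
Function('U')(F) = 18 (Function('U')(F) = Add(Mul(4, 4), 2) = Add(16, 2) = 18)
Add(Add(Function('U')(-39), Function('L')(-22)), 12553) = Add(Add(18, -22), 12553) = Add(-4, 12553) = 12549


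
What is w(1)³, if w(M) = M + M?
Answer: 8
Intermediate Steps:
w(M) = 2*M
w(1)³ = (2*1)³ = 2³ = 8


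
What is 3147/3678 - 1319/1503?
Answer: -40447/1842678 ≈ -0.021950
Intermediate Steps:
3147/3678 - 1319/1503 = 3147*(1/3678) - 1319*1/1503 = 1049/1226 - 1319/1503 = -40447/1842678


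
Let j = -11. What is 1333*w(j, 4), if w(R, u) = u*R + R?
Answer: -73315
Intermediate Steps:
w(R, u) = R + R*u (w(R, u) = R*u + R = R + R*u)
1333*w(j, 4) = 1333*(-11*(1 + 4)) = 1333*(-11*5) = 1333*(-55) = -73315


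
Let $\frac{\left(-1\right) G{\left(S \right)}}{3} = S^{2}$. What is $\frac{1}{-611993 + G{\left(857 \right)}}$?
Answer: $- \frac{1}{2815340} \approx -3.552 \cdot 10^{-7}$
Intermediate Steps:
$G{\left(S \right)} = - 3 S^{2}$
$\frac{1}{-611993 + G{\left(857 \right)}} = \frac{1}{-611993 - 3 \cdot 857^{2}} = \frac{1}{-611993 - 2203347} = \frac{1}{-2815340} = - \frac{1}{2815340}$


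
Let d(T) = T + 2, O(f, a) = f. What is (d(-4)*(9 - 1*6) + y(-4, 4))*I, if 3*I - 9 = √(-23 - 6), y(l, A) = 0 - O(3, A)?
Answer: -27 - 3*I*√29 ≈ -27.0 - 16.155*I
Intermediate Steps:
d(T) = 2 + T
y(l, A) = -3 (y(l, A) = 0 - 1*3 = 0 - 3 = -3)
I = 3 + I*√29/3 (I = 3 + √(-23 - 6)/3 = 3 + √(-29)/3 = 3 + (I*√29)/3 = 3 + I*√29/3 ≈ 3.0 + 1.7951*I)
(d(-4)*(9 - 1*6) + y(-4, 4))*I = ((2 - 4)*(9 - 1*6) - 3)*(3 + I*√29/3) = (-2*(9 - 6) - 3)*(3 + I*√29/3) = (-2*3 - 3)*(3 + I*√29/3) = (-6 - 3)*(3 + I*√29/3) = -9*(3 + I*√29/3) = -27 - 3*I*√29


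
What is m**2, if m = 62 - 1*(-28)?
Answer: 8100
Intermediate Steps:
m = 90 (m = 62 + 28 = 90)
m**2 = 90**2 = 8100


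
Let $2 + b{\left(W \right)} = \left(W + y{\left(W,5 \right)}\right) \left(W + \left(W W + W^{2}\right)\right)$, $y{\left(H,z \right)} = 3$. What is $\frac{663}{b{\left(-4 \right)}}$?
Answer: $- \frac{221}{10} \approx -22.1$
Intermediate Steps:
$b{\left(W \right)} = -2 + \left(3 + W\right) \left(W + 2 W^{2}\right)$ ($b{\left(W \right)} = -2 + \left(W + 3\right) \left(W + \left(W W + W^{2}\right)\right) = -2 + \left(3 + W\right) \left(W + \left(W^{2} + W^{2}\right)\right) = -2 + \left(3 + W\right) \left(W + 2 W^{2}\right)$)
$\frac{663}{b{\left(-4 \right)}} = \frac{663}{-2 + 2 \left(-4\right)^{3} + 3 \left(-4\right) + 7 \left(-4\right)^{2}} = \frac{663}{-2 + 2 \left(-64\right) - 12 + 7 \cdot 16} = \frac{663}{-2 - 128 - 12 + 112} = \frac{663}{-30} = 663 \left(- \frac{1}{30}\right) = - \frac{221}{10}$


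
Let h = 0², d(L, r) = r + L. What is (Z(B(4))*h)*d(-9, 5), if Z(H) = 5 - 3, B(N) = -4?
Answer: 0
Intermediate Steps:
d(L, r) = L + r
h = 0
Z(H) = 2
(Z(B(4))*h)*d(-9, 5) = (2*0)*(-9 + 5) = 0*(-4) = 0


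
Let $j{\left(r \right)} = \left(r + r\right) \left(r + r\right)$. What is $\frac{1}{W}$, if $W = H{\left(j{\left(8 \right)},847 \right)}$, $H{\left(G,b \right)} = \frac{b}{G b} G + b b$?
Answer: $\frac{1}{717410} \approx 1.3939 \cdot 10^{-6}$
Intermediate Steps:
$j{\left(r \right)} = 4 r^{2}$ ($j{\left(r \right)} = 2 r 2 r = 4 r^{2}$)
$H{\left(G,b \right)} = 1 + b^{2}$ ($H{\left(G,b \right)} = b \frac{1}{G b} G + b^{2} = \frac{G}{G} + b^{2} = 1 + b^{2}$)
$W = 717410$ ($W = 1 + 847^{2} = 1 + 717409 = 717410$)
$\frac{1}{W} = \frac{1}{717410}$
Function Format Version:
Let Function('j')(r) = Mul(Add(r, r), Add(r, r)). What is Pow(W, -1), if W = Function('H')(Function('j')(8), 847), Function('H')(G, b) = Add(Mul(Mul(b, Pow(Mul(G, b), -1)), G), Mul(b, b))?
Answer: Rational(1, 717410) ≈ 1.3939e-6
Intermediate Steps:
Function('j')(r) = Mul(4, Pow(r, 2)) (Function('j')(r) = Mul(Mul(2, r), Mul(2, r)) = Mul(4, Pow(r, 2)))
Function('H')(G, b) = Add(1, Pow(b, 2)) (Function('H')(G, b) = Add(Mul(Mul(b, Mul(Pow(G, -1), Pow(b, -1))), G), Pow(b, 2)) = Add(Mul(Pow(G, -1), G), Pow(b, 2)) = Add(1, Pow(b, 2)))
W = 717410 (W = Add(1, Pow(847, 2)) = Add(1, 717409) = 717410)
Pow(W, -1) = Pow(717410, -1) = Rational(1, 717410)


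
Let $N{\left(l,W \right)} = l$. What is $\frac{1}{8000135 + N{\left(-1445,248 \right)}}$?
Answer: $\frac{1}{7998690} \approx 1.2502 \cdot 10^{-7}$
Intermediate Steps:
$\frac{1}{8000135 + N{\left(-1445,248 \right)}} = \frac{1}{8000135 - 1445} = \frac{1}{7998690}$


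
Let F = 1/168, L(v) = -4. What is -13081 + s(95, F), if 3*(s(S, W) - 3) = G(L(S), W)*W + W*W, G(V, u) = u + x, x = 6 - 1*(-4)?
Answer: -553669367/42336 ≈ -13078.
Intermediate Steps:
x = 10 (x = 6 + 4 = 10)
G(V, u) = 10 + u (G(V, u) = u + 10 = 10 + u)
F = 1/168 ≈ 0.0059524
s(S, W) = 3 + W²/3 + W*(10 + W)/3 (s(S, W) = 3 + ((10 + W)*W + W*W)/3 = 3 + (W*(10 + W) + W²)/3 = 3 + (W² + W*(10 + W))/3 = 3 + (W²/3 + W*(10 + W)/3) = 3 + W²/3 + W*(10 + W)/3)
-13081 + s(95, F) = -13081 + (3 + (1/168)²/3 + (⅓)*(1/168)*(10 + 1/168)) = -13081 + (3 + (⅓)*(1/28224) + (⅓)*(1/168)*(1681/168)) = -13081 + (3 + 1/84672 + 1681/84672) = -13081 + 127849/42336 = -553669367/42336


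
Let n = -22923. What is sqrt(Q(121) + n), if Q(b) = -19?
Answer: I*sqrt(22942) ≈ 151.47*I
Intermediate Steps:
sqrt(Q(121) + n) = sqrt(-19 - 22923) = sqrt(-22942) = I*sqrt(22942)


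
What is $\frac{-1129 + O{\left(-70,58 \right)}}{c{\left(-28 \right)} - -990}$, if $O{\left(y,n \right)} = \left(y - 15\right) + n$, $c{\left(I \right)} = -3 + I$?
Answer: $- \frac{1156}{959} \approx -1.2054$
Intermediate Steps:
$O{\left(y,n \right)} = -15 + n + y$ ($O{\left(y,n \right)} = \left(-15 + y\right) + n = -15 + n + y$)
$\frac{-1129 + O{\left(-70,58 \right)}}{c{\left(-28 \right)} - -990} = \frac{-1129 - 27}{\left(-3 - 28\right) - -990} = \frac{-1129 - 27}{-31 + 990} = - \frac{1156}{959}$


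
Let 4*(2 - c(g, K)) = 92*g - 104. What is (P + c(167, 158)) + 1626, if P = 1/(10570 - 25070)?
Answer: -31711501/14500 ≈ -2187.0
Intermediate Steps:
c(g, K) = 28 - 23*g (c(g, K) = 2 - (92*g - 104)/4 = 2 - (-104 + 92*g)/4 = 2 + (26 - 23*g) = 28 - 23*g)
P = -1/14500 (P = 1/(-14500) = -1/14500 ≈ -6.8965e-5)
(P + c(167, 158)) + 1626 = (-1/14500 + (28 - 23*167)) + 1626 = (-1/14500 + (28 - 3841)) + 1626 = (-1/14500 - 3813) + 1626 = -55288501/14500 + 1626 = -31711501/14500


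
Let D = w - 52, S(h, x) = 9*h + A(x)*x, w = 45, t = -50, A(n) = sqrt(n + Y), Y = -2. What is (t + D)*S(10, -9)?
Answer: -5130 + 513*I*sqrt(11) ≈ -5130.0 + 1701.4*I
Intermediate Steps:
A(n) = sqrt(-2 + n) (A(n) = sqrt(n - 2) = sqrt(-2 + n))
S(h, x) = 9*h + x*sqrt(-2 + x) (S(h, x) = 9*h + sqrt(-2 + x)*x = 9*h + x*sqrt(-2 + x))
D = -7 (D = 45 - 52 = -7)
(t + D)*S(10, -9) = (-50 - 7)*(9*10 - 9*sqrt(-2 - 9)) = -57*(90 - 9*I*sqrt(11)) = -5130 + 513*I*sqrt(11)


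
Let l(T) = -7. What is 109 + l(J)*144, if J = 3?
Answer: -899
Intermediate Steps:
109 + l(J)*144 = 109 - 7*144 = 109 - 1008 = -899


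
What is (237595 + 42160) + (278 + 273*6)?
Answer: 281671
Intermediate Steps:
(237595 + 42160) + (278 + 273*6) = 279755 + (278 + 1638) = 279755 + 1916 = 281671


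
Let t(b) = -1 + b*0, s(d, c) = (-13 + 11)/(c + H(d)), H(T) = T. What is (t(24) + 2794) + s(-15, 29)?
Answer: 19550/7 ≈ 2792.9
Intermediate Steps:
s(d, c) = -2/(c + d) (s(d, c) = (-13 + 11)/(c + d) = -2/(c + d))
t(b) = -1 (t(b) = -1 + 0 = -1)
(t(24) + 2794) + s(-15, 29) = (-1 + 2794) - 2/(29 - 15) = 2793 - 2/14 = 2793 - 2*1/14 = 2793 - ⅐ = 19550/7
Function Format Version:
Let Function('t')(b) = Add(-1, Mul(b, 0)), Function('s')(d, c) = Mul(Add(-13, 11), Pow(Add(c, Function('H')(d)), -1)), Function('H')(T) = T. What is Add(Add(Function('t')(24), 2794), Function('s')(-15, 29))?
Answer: Rational(19550, 7) ≈ 2792.9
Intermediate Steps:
Function('s')(d, c) = Mul(-2, Pow(Add(c, d), -1)) (Function('s')(d, c) = Mul(Add(-13, 11), Pow(Add(c, d), -1)) = Mul(-2, Pow(Add(c, d), -1)))
Function('t')(b) = -1 (Function('t')(b) = Add(-1, 0) = -1)
Add(Add(Function('t')(24), 2794), Function('s')(-15, 29)) = Add(Add(-1, 2794), Mul(-2, Pow(Add(29, -15), -1))) = Add(2793, Mul(-2, Pow(14, -1))) = Add(2793, Mul(-2, Rational(1, 14))) = Add(2793, Rational(-1, 7)) = Rational(19550, 7)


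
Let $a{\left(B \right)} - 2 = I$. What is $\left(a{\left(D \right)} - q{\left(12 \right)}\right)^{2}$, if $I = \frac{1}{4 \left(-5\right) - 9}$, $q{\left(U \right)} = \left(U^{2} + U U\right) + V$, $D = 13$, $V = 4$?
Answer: $\frac{70744921}{841} \approx 84120.0$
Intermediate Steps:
$q{\left(U \right)} = 4 + 2 U^{2}$ ($q{\left(U \right)} = \left(U^{2} + U U\right) + 4 = \left(U^{2} + U^{2}\right) + 4 = 2 U^{2} + 4 = 4 + 2 U^{2}$)
$I = - \frac{1}{29}$ ($I = \frac{1}{-20 - 9} = \frac{1}{-29} = - \frac{1}{29} \approx -0.034483$)
$a{\left(B \right)} = \frac{57}{29}$ ($a{\left(B \right)} = 2 - \frac{1}{29} = \frac{57}{29}$)
$\left(a{\left(D \right)} - q{\left(12 \right)}\right)^{2} = \left(\frac{57}{29} - \left(4 + 2 \cdot 12^{2}\right)\right)^{2} = \left(\frac{57}{29} - \left(4 + 2 \cdot 144\right)\right)^{2} = \left(\frac{57}{29} - \left(4 + 288\right)\right)^{2} = \left(\frac{57}{29} - 292\right)^{2} = \left(- \frac{8411}{29}\right)^{2} = \frac{70744921}{841}$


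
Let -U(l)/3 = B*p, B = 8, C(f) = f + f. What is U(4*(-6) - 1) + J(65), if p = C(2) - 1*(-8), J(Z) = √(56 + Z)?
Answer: -277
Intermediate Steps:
C(f) = 2*f
p = 12 (p = 2*2 - 1*(-8) = 4 + 8 = 12)
U(l) = -288 (U(l) = -24*12 = -3*96 = -288)
U(4*(-6) - 1) + J(65) = -288 + √(56 + 65) = -288 + √121 = -288 + 11 = -277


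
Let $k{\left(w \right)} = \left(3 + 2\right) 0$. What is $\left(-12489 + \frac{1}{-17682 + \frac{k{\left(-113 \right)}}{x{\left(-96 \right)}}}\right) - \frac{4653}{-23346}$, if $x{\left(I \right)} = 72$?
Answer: $- \frac{143206293203}{11466777} \approx -12489.0$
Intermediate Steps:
$k{\left(w \right)} = 0$ ($k{\left(w \right)} = 5 \cdot 0 = 0$)
$\left(-12489 + \frac{1}{-17682 + \frac{k{\left(-113 \right)}}{x{\left(-96 \right)}}}\right) - \frac{4653}{-23346} = \left(-12489 + \frac{1}{-17682 + \frac{0}{72}}\right) - \frac{4653}{-23346} = \left(-12489 + \frac{1}{-17682 + 0 \cdot \frac{1}{72}}\right) - - \frac{517}{2594} = \left(-12489 + \frac{1}{-17682 + 0}\right) + \frac{517}{2594} = \left(-12489 + \frac{1}{-17682}\right) + \frac{517}{2594} = \left(-12489 - \frac{1}{17682}\right) + \frac{517}{2594} = - \frac{220830499}{17682} + \frac{517}{2594} = - \frac{143206293203}{11466777}$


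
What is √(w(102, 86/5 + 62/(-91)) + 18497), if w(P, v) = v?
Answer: √3832761205/455 ≈ 136.06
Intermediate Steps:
√(w(102, 86/5 + 62/(-91)) + 18497) = √((86/5 + 62/(-91)) + 18497) = √((86*(⅕) + 62*(-1/91)) + 18497) = √((86/5 - 62/91) + 18497) = √(7516/455 + 18497) = √(8423651/455) = √3832761205/455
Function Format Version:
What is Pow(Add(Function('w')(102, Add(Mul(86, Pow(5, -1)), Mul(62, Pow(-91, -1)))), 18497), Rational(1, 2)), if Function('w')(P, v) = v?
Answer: Mul(Rational(1, 455), Pow(3832761205, Rational(1, 2))) ≈ 136.06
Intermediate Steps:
Pow(Add(Function('w')(102, Add(Mul(86, Pow(5, -1)), Mul(62, Pow(-91, -1)))), 18497), Rational(1, 2)) = Pow(Add(Add(Mul(86, Pow(5, -1)), Mul(62, Pow(-91, -1))), 18497), Rational(1, 2)) = Pow(Add(Add(Mul(86, Rational(1, 5)), Mul(62, Rational(-1, 91))), 18497), Rational(1, 2)) = Pow(Add(Add(Rational(86, 5), Rational(-62, 91)), 18497), Rational(1, 2)) = Pow(Add(Rational(7516, 455), 18497), Rational(1, 2)) = Pow(Rational(8423651, 455), Rational(1, 2)) = Mul(Rational(1, 455), Pow(3832761205, Rational(1, 2)))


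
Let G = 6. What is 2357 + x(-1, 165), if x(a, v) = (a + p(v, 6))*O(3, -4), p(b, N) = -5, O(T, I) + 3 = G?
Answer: 2339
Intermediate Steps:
O(T, I) = 3 (O(T, I) = -3 + 6 = 3)
x(a, v) = -15 + 3*a (x(a, v) = (a - 5)*3 = (-5 + a)*3 = -15 + 3*a)
2357 + x(-1, 165) = 2357 + (-15 + 3*(-1)) = 2357 + (-15 - 3) = 2357 - 18 = 2339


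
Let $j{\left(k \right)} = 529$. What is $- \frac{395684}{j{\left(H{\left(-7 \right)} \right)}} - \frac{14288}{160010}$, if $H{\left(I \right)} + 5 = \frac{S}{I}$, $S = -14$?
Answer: $- \frac{31660477596}{42322645} \approx -748.07$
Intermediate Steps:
$H{\left(I \right)} = -5 - \frac{14}{I}$
$- \frac{395684}{j{\left(H{\left(-7 \right)} \right)}} - \frac{14288}{160010} = - \frac{395684}{529} - \frac{14288}{160010} = \left(-395684\right) \frac{1}{529} - \frac{7144}{80005} = - \frac{395684}{529} - \frac{7144}{80005} = - \frac{31660477596}{42322645}$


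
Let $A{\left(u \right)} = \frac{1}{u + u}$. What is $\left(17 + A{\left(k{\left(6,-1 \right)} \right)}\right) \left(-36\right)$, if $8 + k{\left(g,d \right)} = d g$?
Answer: $- \frac{4275}{7} \approx -610.71$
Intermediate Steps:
$k{\left(g,d \right)} = -8 + d g$
$A{\left(u \right)} = \frac{1}{2 u}$
$\left(17 + A{\left(k{\left(6,-1 \right)} \right)}\right) \left(-36\right) = \left(17 + \frac{1}{2 \left(-8 - 6\right)}\right) \left(-36\right) = \left(17 + \frac{1}{2 \left(-14\right)}\right) \left(-36\right) = \left(17 + \frac{1}{2} \left(- \frac{1}{14}\right)\right) \left(-36\right) = \left(17 - \frac{1}{28}\right) \left(-36\right) = \frac{475}{28} \left(-36\right) = - \frac{4275}{7}$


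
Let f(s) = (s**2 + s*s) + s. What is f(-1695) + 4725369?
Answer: 10469724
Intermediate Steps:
f(s) = s + 2*s**2 (f(s) = (s**2 + s**2) + s = 2*s**2 + s = s + 2*s**2)
f(-1695) + 4725369 = -1695*(1 + 2*(-1695)) + 4725369 = -1695*(1 - 3390) + 4725369 = -1695*(-3389) + 4725369 = 5744355 + 4725369 = 10469724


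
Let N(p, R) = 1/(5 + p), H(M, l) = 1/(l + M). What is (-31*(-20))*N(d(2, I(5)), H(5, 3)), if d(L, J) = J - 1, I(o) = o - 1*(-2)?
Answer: 620/11 ≈ 56.364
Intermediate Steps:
H(M, l) = 1/(M + l)
I(o) = 2 + o (I(o) = o + 2 = 2 + o)
d(L, J) = -1 + J
(-31*(-20))*N(d(2, I(5)), H(5, 3)) = (-31*(-20))/(5 + (-1 + (2 + 5))) = 620/(5 + (-1 + 7)) = 620/(5 + 6) = 620/11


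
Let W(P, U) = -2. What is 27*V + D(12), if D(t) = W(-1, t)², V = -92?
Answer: -2480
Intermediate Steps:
D(t) = 4 (D(t) = (-2)² = 4)
27*V + D(12) = 27*(-92) + 4 = -2484 + 4 = -2480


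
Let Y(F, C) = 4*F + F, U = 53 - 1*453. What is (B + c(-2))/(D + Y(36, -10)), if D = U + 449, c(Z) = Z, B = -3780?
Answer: -3782/229 ≈ -16.515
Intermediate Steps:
U = -400 (U = 53 - 453 = -400)
Y(F, C) = 5*F
D = 49 (D = -400 + 449 = 49)
(B + c(-2))/(D + Y(36, -10)) = (-3780 - 2)/(49 + 5*36) = -3782/(49 + 180) = -3782/229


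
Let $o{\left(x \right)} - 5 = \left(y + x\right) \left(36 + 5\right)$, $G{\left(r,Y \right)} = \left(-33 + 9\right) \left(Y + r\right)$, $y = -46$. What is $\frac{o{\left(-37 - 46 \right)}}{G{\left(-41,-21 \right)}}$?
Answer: $- \frac{1321}{372} \approx -3.5511$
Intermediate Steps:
$G{\left(r,Y \right)} = - 24 Y - 24 r$ ($G{\left(r,Y \right)} = - 24 \left(Y + r\right) = - 24 Y - 24 r$)
$o{\left(x \right)} = -1881 + 41 x$ ($o{\left(x \right)} = 5 + \left(-46 + x\right) \left(36 + 5\right) = 5 + \left(-46 + x\right) 41 = 5 + \left(-1886 + 41 x\right) = -1881 + 41 x$)
$\frac{o{\left(-37 - 46 \right)}}{G{\left(-41,-21 \right)}} = \frac{-1881 + 41 \left(-37 - 46\right)}{\left(-24\right) \left(-21\right) - -984} = \frac{-1881 + 41 \left(-83\right)}{504 + 984} = \frac{-1881 - 3403}{1488} = \left(-5284\right) \frac{1}{1488} = - \frac{1321}{372}$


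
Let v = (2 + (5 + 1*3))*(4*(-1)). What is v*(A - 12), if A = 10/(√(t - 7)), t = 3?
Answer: 480 + 200*I ≈ 480.0 + 200.0*I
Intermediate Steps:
v = -40 (v = (2 + (5 + 3))*(-4) = (2 + 8)*(-4) = 10*(-4) = -40)
A = -5*I (A = 10/(√(3 - 7)) = 10/(√(-4)) = 10/((2*I)) = 10*(-I/2) = -5*I ≈ -5.0*I)
v*(A - 12) = -40*(-5*I - 12) = -40*(-12 - 5*I) = 480 + 200*I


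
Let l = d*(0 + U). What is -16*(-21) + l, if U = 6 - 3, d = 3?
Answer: 345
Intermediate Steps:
U = 3
l = 9 (l = 3*(0 + 3) = 3*3 = 9)
-16*(-21) + l = -16*(-21) + 9 = 336 + 9 = 345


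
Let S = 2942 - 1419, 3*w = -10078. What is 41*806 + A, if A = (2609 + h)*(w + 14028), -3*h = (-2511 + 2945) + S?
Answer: 188172634/9 ≈ 2.0908e+7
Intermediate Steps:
w = -10078/3 (w = (⅓)*(-10078) = -10078/3 ≈ -3359.3)
S = 1523
h = -1957/3 (h = -((-2511 + 2945) + 1523)/3 = -(434 + 1523)/3 = -⅓*1957 = -1957/3 ≈ -652.33)
A = 187875220/9 (A = (2609 - 1957/3)*(-10078/3 + 14028) = (5870/3)*(32006/3) = 187875220/9 ≈ 2.0875e+7)
41*806 + A = 41*806 + 187875220/9 = 33046 + 187875220/9 = 188172634/9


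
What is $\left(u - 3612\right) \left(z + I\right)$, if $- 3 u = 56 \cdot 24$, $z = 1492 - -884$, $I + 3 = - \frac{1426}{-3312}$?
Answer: $- \frac{173450305}{18} \approx -9.6361 \cdot 10^{6}$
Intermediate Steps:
$I = - \frac{185}{72}$ ($I = -3 - \frac{1426}{-3312} = -3 - - \frac{31}{72} = -3 + \frac{31}{72} = - \frac{185}{72} \approx -2.5694$)
$z = 2376$ ($z = 1492 + 884 = 2376$)
$u = -448$ ($u = - \frac{56 \cdot 24}{3} = \left(- \frac{1}{3}\right) 1344 = -448$)
$\left(u - 3612\right) \left(z + I\right) = \left(-448 - 3612\right) \left(2376 - \frac{185}{72}\right) = \left(-4060\right) \frac{170887}{72} = - \frac{173450305}{18}$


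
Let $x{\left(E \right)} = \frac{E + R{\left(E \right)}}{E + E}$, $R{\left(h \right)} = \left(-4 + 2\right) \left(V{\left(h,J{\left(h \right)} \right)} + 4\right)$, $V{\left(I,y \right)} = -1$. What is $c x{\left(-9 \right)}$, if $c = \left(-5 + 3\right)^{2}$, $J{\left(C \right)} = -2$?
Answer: $\frac{10}{3} \approx 3.3333$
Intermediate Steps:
$c = 4$ ($c = \left(-2\right)^{2} = 4$)
$R{\left(h \right)} = -6$ ($R{\left(h \right)} = \left(-4 + 2\right) \left(-1 + 4\right) = \left(-2\right) 3 = -6$)
$x{\left(E \right)} = \frac{-6 + E}{2 E}$ ($x{\left(E \right)} = \frac{E - 6}{E + E} = \frac{-6 + E}{2 E}$)
$c x{\left(-9 \right)} = 4 \frac{-6 - 9}{2 \left(-9\right)} = 4 \cdot \frac{1}{2} \left(- \frac{1}{9}\right) \left(-15\right) = 4 \cdot \frac{5}{6} = \frac{10}{3}$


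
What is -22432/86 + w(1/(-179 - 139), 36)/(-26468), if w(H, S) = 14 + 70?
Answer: -74217175/284531 ≈ -260.84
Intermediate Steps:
w(H, S) = 84
-22432/86 + w(1/(-179 - 139), 36)/(-26468) = -22432/86 + 84/(-26468) = -22432*1/86 + 84*(-1/26468) = -11216/43 - 21/6617 = -74217175/284531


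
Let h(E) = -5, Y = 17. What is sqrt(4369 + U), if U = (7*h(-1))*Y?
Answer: sqrt(3774) ≈ 61.433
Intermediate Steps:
U = -595 (U = (7*(-5))*17 = -35*17 = -595)
sqrt(4369 + U) = sqrt(4369 - 595) = sqrt(3774)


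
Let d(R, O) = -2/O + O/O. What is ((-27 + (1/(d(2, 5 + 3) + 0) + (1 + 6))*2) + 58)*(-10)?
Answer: -1430/3 ≈ -476.67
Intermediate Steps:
d(R, O) = 1 - 2/O (d(R, O) = -2/O + 1 = 1 - 2/O)
((-27 + (1/(d(2, 5 + 3) + 0) + (1 + 6))*2) + 58)*(-10) = ((-27 + (1/((-2 + (5 + 3))/(5 + 3) + 0) + (1 + 6))*2) + 58)*(-10) = ((-27 + (1/((-2 + 8)/8 + 0) + 7)*2) + 58)*(-10) = ((-27 + (1/((⅛)*6 + 0) + 7)*2) + 58)*(-10) = ((-27 + (1/(¾ + 0) + 7)*2) + 58)*(-10) = ((-27 + (1/(¾) + 7)*2) + 58)*(-10) = ((-27 + (4/3 + 7)*2) + 58)*(-10) = ((-27 + (25/3)*2) + 58)*(-10) = ((-27 + 50/3) + 58)*(-10) = (-31/3 + 58)*(-10) = (143/3)*(-10) = -1430/3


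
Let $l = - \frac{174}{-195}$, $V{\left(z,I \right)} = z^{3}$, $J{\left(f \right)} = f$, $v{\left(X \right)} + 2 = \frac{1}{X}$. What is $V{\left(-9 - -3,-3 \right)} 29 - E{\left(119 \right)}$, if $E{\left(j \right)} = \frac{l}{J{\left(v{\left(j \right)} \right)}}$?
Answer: $- \frac{96490018}{15405} \approx -6263.6$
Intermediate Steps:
$v{\left(X \right)} = -2 + \frac{1}{X}$
$l = \frac{58}{65}$ ($l = \left(-174\right) \left(- \frac{1}{195}\right) = \frac{58}{65} \approx 0.89231$)
$E{\left(j \right)} = \frac{58}{65 \left(-2 + \frac{1}{j}\right)}$
$V{\left(-9 - -3,-3 \right)} 29 - E{\left(119 \right)} = \left(-9 - -3\right)^{3} \cdot 29 - \left(-58\right) 119 \frac{1}{-65 + 130 \cdot 119} = \left(-9 + 3\right)^{3} \cdot 29 - \left(-58\right) 119 \frac{1}{-65 + 15470} = \left(-6\right)^{3} \cdot 29 - \left(-58\right) 119 \cdot \frac{1}{15405} = \left(-216\right) 29 - \left(-58\right) 119 \cdot \frac{1}{15405} = -6264 - - \frac{6902}{15405} = -6264 + \frac{6902}{15405} = - \frac{96490018}{15405}$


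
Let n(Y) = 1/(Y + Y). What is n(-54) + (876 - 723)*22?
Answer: 363527/108 ≈ 3366.0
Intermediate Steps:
n(Y) = 1/(2*Y)
n(-54) + (876 - 723)*22 = (½)/(-54) + (876 - 723)*22 = (½)*(-1/54) + 153*22 = -1/108 + 3366 = 363527/108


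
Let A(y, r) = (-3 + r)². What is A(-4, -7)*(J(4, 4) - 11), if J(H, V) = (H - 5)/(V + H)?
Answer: -2225/2 ≈ -1112.5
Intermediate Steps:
J(H, V) = (-5 + H)/(H + V)
A(-4, -7)*(J(4, 4) - 11) = (-3 - 7)²*((-5 + 4)/(4 + 4) - 11) = (-10)²*(-1/8 - 11) = 100*((⅛)*(-1) - 11) = 100*(-⅛ - 11) = 100*(-89/8) = -2225/2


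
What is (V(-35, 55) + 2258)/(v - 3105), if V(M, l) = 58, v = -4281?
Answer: -386/1231 ≈ -0.31357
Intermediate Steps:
(V(-35, 55) + 2258)/(v - 3105) = (58 + 2258)/(-4281 - 3105) = 2316/(-7386) = 2316*(-1/7386) = -386/1231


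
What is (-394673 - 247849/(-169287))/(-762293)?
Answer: 66812760302/129046295091 ≈ 0.51774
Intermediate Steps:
(-394673 - 247849/(-169287))/(-762293) = (-394673 - 247849*(-1)/169287)*(-1/762293) = (-394673 - 1*(-247849/169287))*(-1/762293) = (-394673 + 247849/169287)*(-1/762293) = -66812760302/169287*(-1/762293) = 66812760302/129046295091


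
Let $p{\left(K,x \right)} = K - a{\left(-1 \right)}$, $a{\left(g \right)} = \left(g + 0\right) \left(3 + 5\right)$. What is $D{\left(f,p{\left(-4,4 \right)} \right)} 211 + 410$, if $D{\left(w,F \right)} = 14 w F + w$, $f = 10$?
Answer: $120680$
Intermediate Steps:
$a{\left(g \right)} = 8 g$ ($a{\left(g \right)} = g 8 = 8 g$)
$p{\left(K,x \right)} = 8 + K$ ($p{\left(K,x \right)} = K - 8 \left(-1\right) = K - -8 = K + 8 = 8 + K$)
$D{\left(w,F \right)} = w + 14 F w$ ($D{\left(w,F \right)} = 14 F w + w = w + 14 F w$)
$D{\left(f,p{\left(-4,4 \right)} \right)} 211 + 410 = 10 \left(1 + 14 \left(8 - 4\right)\right) 211 + 410 = 10 \left(1 + 14 \cdot 4\right) 211 + 410 = 10 \left(1 + 56\right) 211 + 410 = 10 \cdot 57 \cdot 211 + 410 = 570 \cdot 211 + 410 = 120270 + 410 = 120680$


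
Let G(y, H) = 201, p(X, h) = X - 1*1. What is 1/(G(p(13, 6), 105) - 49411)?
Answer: -1/49210 ≈ -2.0321e-5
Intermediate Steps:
p(X, h) = -1 + X (p(X, h) = X - 1 = -1 + X)
1/(G(p(13, 6), 105) - 49411) = 1/(201 - 49411) = 1/(-49210) = -1/49210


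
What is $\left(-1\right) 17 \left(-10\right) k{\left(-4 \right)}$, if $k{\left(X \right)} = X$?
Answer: $-680$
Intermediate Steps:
$\left(-1\right) 17 \left(-10\right) k{\left(-4 \right)} = \left(-1\right) 17 \left(-10\right) \left(-4\right) = \left(-17\right) \left(-10\right) \left(-4\right) = 170 \left(-4\right) = -680$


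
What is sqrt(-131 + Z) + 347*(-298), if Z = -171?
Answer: -103406 + I*sqrt(302) ≈ -1.0341e+5 + 17.378*I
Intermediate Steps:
sqrt(-131 + Z) + 347*(-298) = sqrt(-131 - 171) + 347*(-298) = sqrt(-302) - 103406 = I*sqrt(302) - 103406 = -103406 + I*sqrt(302)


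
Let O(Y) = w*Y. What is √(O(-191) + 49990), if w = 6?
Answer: 2*√12211 ≈ 221.01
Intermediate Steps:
O(Y) = 6*Y
√(O(-191) + 49990) = √(6*(-191) + 49990) = √(-1146 + 49990) = √48844 = 2*√12211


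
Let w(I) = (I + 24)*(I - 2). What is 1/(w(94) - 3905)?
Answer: 1/6951 ≈ 0.00014386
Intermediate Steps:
w(I) = (-2 + I)*(24 + I) (w(I) = (24 + I)*(-2 + I) = (-2 + I)*(24 + I))
1/(w(94) - 3905) = 1/((-48 + 94² + 22*94) - 3905) = 1/((-48 + 8836 + 2068) - 3905) = 1/(10856 - 3905) = 1/6951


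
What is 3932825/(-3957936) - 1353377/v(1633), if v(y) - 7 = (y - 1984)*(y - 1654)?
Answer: -2692797966361/14600825904 ≈ -184.43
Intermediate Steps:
v(y) = 7 + (-1984 + y)*(-1654 + y) (v(y) = 7 + (y - 1984)*(y - 1654) = 7 + (-1984 + y)*(-1654 + y))
3932825/(-3957936) - 1353377/v(1633) = 3932825/(-3957936) - 1353377/(3281543 + 1633² - 3638*1633) = 3932825*(-1/3957936) - 1353377/(3281543 + 2666689 - 5940854) = -3932825/3957936 - 1353377/7378 = -2692797966361/14600825904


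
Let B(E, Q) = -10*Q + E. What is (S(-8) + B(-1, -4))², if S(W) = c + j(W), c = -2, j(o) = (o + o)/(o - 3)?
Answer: 178929/121 ≈ 1478.8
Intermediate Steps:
j(o) = 2*o/(-3 + o) (j(o) = (2*o)/(-3 + o) = 2*o/(-3 + o))
B(E, Q) = E - 10*Q
S(W) = -2 + 2*W/(-3 + W)
(S(-8) + B(-1, -4))² = (6/(-3 - 8) + (-1 - 10*(-4)))² = (6/(-11) + (-1 + 40))² = (6*(-1/11) + 39)² = (-6/11 + 39)² = (423/11)² = 178929/121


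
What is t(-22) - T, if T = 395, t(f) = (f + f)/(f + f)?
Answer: -394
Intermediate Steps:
t(f) = 1 (t(f) = (2*f)/((2*f)) = (2*f)*(1/(2*f)) = 1)
t(-22) - T = 1 - 1*395 = 1 - 395 = -394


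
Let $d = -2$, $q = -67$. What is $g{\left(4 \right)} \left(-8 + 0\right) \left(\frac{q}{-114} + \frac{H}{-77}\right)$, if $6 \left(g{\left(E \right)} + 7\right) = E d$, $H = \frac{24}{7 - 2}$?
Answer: $\frac{461180}{13167} \approx 35.025$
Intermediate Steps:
$H = \frac{24}{5} \approx 4.8$
$g{\left(E \right)} = -7 - \frac{E}{3}$ ($g{\left(E \right)} = -7 + \frac{E \left(-2\right)}{6} = -7 + \frac{\left(-2\right) E}{6} = -7 - \frac{E}{3}$)
$g{\left(4 \right)} \left(-8 + 0\right) \left(\frac{q}{-114} + \frac{H}{-77}\right) = \left(-7 - \frac{4}{3}\right) \left(-8 + 0\right) \left(- \frac{67}{-114} + \frac{24}{5 \left(-77\right)}\right) = \left(-7 - \frac{4}{3}\right) \left(-8\right) \left(\left(-67\right) \left(- \frac{1}{114}\right) + \frac{24}{5} \left(- \frac{1}{77}\right)\right) = \left(- \frac{25}{3}\right) \left(-8\right) \left(\frac{67}{114} - \frac{24}{385}\right) = \frac{200}{3} \cdot \frac{23059}{43890} = \frac{461180}{13167}$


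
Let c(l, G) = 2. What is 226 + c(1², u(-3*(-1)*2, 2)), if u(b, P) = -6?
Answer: 228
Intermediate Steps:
226 + c(1², u(-3*(-1)*2, 2)) = 226 + 2 = 228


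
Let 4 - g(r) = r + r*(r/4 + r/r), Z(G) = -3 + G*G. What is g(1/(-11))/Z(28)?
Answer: 2023/378004 ≈ 0.0053518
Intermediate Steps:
Z(G) = -3 + G²
g(r) = 4 - r - r*(1 + r/4) (g(r) = 4 - (r + r*(r/4 + r/r)) = 4 - (r + r*(r*(¼) + 1)) = 4 - (r + r*(r/4 + 1)) = 4 - (r + r*(1 + r/4)) = 4 + (-r - r*(1 + r/4)) = 4 - r - r*(1 + r/4))
g(1/(-11))/Z(28) = (4 - 2/(-11) - (1/(-11))²/4)/(-3 + 28²) = (4 - 2*(-1/11) - (-1/11)²/4)/(-3 + 784) = (4 + 2/11 - ¼*1/121)/781 = (4 + 2/11 - 1/484)*(1/781) = (2023/484)*(1/781) = 2023/378004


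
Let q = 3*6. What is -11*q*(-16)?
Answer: 3168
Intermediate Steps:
q = 18
-11*q*(-16) = -11*18*(-16) = -198*(-16) = 3168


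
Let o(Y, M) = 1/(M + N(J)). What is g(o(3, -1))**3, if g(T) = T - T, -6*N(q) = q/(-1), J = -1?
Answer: 0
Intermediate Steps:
N(q) = q/6 (N(q) = -q/(6*(-1)) = -q*(-1)/6 = -(-1)*q/6 = q/6)
o(Y, M) = 1/(-1/6 + M) (o(Y, M) = 1/(M + (1/6)*(-1)) = 1/(M - 1/6) = 1/(-1/6 + M))
g(T) = 0
g(o(3, -1))**3 = 0**3 = 0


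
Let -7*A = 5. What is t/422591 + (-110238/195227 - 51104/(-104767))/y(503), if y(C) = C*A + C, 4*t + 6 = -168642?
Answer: -33545368860199979/334433108099548289 ≈ -0.10031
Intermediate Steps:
t = -42162 (t = -3/2 + (¼)*(-168642) = -3/2 - 84321/2 = -42162)
A = -5/7 (A = -⅐*5 = -5/7 ≈ -0.71429)
y(C) = 2*C/7 (y(C) = C*(-5/7) + C = -5*C/7 + C = 2*C/7)
t/422591 + (-110238/195227 - 51104/(-104767))/y(503) = -42162/422591 + (-110238/195227 - 51104/(-104767))/(((2/7)*503)) = -42162*1/422591 + (-110238*1/195227 - 51104*(-1/104767))/(1006/7) = -42162/422591 + (-110238/195227 + 51104/104767)*(7/1006) = -42162/422591 - 1572423938/20453347109*7/1006 = -42162/422591 - 5503483783/10288033595827 = -33545368860199979/334433108099548289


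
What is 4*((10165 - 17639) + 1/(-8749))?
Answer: -261560108/8749 ≈ -29896.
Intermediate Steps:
4*((10165 - 17639) + 1/(-8749)) = 4*(-7474 - 1/8749) = 4*(-65390027/8749) = -261560108/8749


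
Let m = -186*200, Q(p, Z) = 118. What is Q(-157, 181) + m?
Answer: -37082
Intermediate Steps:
m = -37200
Q(-157, 181) + m = 118 - 37200 = -37082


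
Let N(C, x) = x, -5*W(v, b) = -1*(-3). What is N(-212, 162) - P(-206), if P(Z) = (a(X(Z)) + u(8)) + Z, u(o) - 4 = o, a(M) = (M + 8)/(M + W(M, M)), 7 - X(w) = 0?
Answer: 11317/32 ≈ 353.66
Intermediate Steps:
X(w) = 7 (X(w) = 7 - 1*0 = 7 + 0 = 7)
W(v, b) = -3/5 (W(v, b) = -(-1)*(-3)/5 = -1/5*3 = -3/5)
a(M) = (8 + M)/(-3/5 + M) (a(M) = (M + 8)/(M - 3/5) = (8 + M)/(-3/5 + M))
u(o) = 4 + o
P(Z) = 459/32 + Z (P(Z) = (5*(8 + 7)/(-3 + 5*7) + (4 + 8)) + Z = (5*15/(-3 + 35) + 12) + Z = (5*15/32 + 12) + Z = (5*(1/32)*15 + 12) + Z = (75/32 + 12) + Z = 459/32 + Z)
N(-212, 162) - P(-206) = 162 - (459/32 - 206) = 162 - 1*(-6133/32) = 162 + 6133/32 = 11317/32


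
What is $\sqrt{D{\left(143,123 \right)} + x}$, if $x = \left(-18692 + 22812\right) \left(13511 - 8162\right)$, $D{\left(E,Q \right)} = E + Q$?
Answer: $\sqrt{22038146} \approx 4694.5$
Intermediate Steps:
$x = 22037880$ ($x = 4120 \cdot 5349 = 22037880$)
$\sqrt{D{\left(143,123 \right)} + x} = \sqrt{\left(143 + 123\right) + 22037880} = \sqrt{266 + 22037880} = \sqrt{22038146}$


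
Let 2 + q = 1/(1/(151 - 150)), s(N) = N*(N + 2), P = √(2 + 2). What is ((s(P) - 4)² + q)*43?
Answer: 645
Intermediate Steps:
P = 2 (P = √4 = 2)
s(N) = N*(2 + N)
q = -1 (q = -2 + 1/(1/(151 - 150)) = -2 + 1/(1/1) = -2 + 1/1 = -2 + 1 = -1)
((s(P) - 4)² + q)*43 = ((2*(2 + 2) - 4)² - 1)*43 = ((2*4 - 4)² - 1)*43 = ((8 - 4)² - 1)*43 = (4² - 1)*43 = (16 - 1)*43 = 15*43 = 645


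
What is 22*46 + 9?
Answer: 1021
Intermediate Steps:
22*46 + 9 = 1012 + 9 = 1021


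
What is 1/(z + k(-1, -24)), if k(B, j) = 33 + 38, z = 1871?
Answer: 1/1942 ≈ 0.00051493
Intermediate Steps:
k(B, j) = 71
1/(z + k(-1, -24)) = 1/(1871 + 71) = 1/1942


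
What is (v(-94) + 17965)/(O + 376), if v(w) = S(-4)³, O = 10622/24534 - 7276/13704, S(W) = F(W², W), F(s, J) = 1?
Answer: 5354981892/112042105 ≈ 47.794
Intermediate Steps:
S(W) = 1
O = -29207/298062 (O = 10622*(1/24534) - 7276*1/13704 = 113/261 - 1819/3426 = -29207/298062 ≈ -0.097990)
v(w) = 1 (v(w) = 1³ = 1)
(v(-94) + 17965)/(O + 376) = (1 + 17965)/(-29207/298062 + 376) = 17966/(112042105/298062) = 17966*(298062/112042105) = 5354981892/112042105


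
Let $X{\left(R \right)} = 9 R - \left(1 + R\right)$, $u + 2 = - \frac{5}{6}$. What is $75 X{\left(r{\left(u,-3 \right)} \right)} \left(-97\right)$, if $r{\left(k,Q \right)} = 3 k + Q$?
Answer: $676575$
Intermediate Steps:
$u = - \frac{17}{6}$ ($u = -2 - \frac{5}{6} = - \frac{17}{6} \approx -2.8333$)
$r{\left(k,Q \right)} = Q + 3 k$
$X{\left(R \right)} = -1 + 8 R$ ($X{\left(R \right)} = 9 R - \left(1 + R\right) = -1 + 8 R$)
$75 X{\left(r{\left(u,-3 \right)} \right)} \left(-97\right) = 75 \left(-1 + 8 \left(-3 + 3 \left(- \frac{17}{6}\right)\right)\right) \left(-97\right) = 75 \left(-1 + 8 \left(-3 - \frac{17}{2}\right)\right) \left(-97\right) = 75 \left(-1 + 8 \left(- \frac{23}{2}\right)\right) \left(-97\right) = 75 \left(-1 - 92\right) \left(-97\right) = 75 \left(-93\right) \left(-97\right) = \left(-6975\right) \left(-97\right) = 676575$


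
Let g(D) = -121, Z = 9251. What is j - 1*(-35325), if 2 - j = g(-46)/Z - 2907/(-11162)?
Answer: 331620776129/9387242 ≈ 35327.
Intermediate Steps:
j = 16452479/9387242 (j = 2 - (-121/9251 - 2907/(-11162)) = 2 - (-121*1/9251 - 2907*(-1/11162)) = 2 - (-11/841 + 2907/11162) = 2 - 1*2322005/9387242 = 2 - 2322005/9387242 = 16452479/9387242 ≈ 1.7526)
j - 1*(-35325) = 16452479/9387242 - 1*(-35325) = 16452479/9387242 + 35325 = 331620776129/9387242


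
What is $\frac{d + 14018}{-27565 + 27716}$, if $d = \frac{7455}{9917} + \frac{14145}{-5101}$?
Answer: $\frac{709020949096}{7638579167} \approx 92.821$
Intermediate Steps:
$d = - \frac{102248010}{50586617}$ ($d = 7455 \cdot \frac{1}{9917} + 14145 \left(- \frac{1}{5101}\right) = \frac{7455}{9917} - \frac{14145}{5101} = - \frac{102248010}{50586617} \approx -2.0212$)
$\frac{d + 14018}{-27565 + 27716} = \frac{- \frac{102248010}{50586617} + 14018}{-27565 + 27716} = \frac{709020949096}{50586617 \cdot 151} = \frac{709020949096}{50586617} \cdot \frac{1}{151} = \frac{709020949096}{7638579167}$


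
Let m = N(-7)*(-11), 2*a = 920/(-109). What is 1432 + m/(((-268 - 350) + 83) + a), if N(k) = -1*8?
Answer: 84156208/58775 ≈ 1431.8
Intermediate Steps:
a = -460/109 (a = (920/(-109))/2 = (920*(-1/109))/2 = (½)*(-920/109) = -460/109 ≈ -4.2202)
N(k) = -8
m = 88 (m = -8*(-11) = 88)
1432 + m/(((-268 - 350) + 83) + a) = 1432 + 88/(((-268 - 350) + 83) - 460/109) = 1432 + 88/((-618 + 83) - 460/109) = 1432 + 88/(-535 - 460/109) = 1432 + 88/(-58775/109) = 1432 - 109/58775*88 = 1432 - 9592/58775 = 84156208/58775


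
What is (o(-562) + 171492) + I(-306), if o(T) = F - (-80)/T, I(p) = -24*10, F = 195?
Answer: 48176567/281 ≈ 1.7145e+5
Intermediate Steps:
I(p) = -240
o(T) = 195 + 80/T (o(T) = 195 - (-80)/T = 195 + 80/T)
(o(-562) + 171492) + I(-306) = ((195 + 80/(-562)) + 171492) - 240 = ((195 + 80*(-1/562)) + 171492) - 240 = ((195 - 40/281) + 171492) - 240 = (54755/281 + 171492) - 240 = 48244007/281 - 240 = 48176567/281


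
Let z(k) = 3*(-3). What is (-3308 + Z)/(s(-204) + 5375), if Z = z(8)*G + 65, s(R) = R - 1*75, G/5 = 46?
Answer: -759/728 ≈ -1.0426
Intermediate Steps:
G = 230 (G = 5*46 = 230)
z(k) = -9
s(R) = -75 + R (s(R) = R - 75 = -75 + R)
Z = -2005 (Z = -9*230 + 65 = -2070 + 65 = -2005)
(-3308 + Z)/(s(-204) + 5375) = (-3308 - 2005)/((-75 - 204) + 5375) = -5313/(-279 + 5375) = -5313/5096 = -5313*1/5096 = -759/728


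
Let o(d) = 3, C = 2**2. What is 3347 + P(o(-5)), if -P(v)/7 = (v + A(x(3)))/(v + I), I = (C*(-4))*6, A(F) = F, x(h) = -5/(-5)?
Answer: 311299/93 ≈ 3347.3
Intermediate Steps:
x(h) = 1 (x(h) = -5*(-1/5) = 1)
C = 4
I = -96 (I = (4*(-4))*6 = -16*6 = -96)
P(v) = -7*(1 + v)/(-96 + v) (P(v) = -7*(v + 1)/(v - 96) = -7*(1 + v)/(-96 + v))
3347 + P(o(-5)) = 3347 + 7*(-1 - 1*3)/(-96 + 3) = 3347 + 7*(-1 - 3)/(-93) = 3347 + 7*(-1/93)*(-4) = 3347 + 28/93 = 311299/93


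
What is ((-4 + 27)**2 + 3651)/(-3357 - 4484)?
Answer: -4180/7841 ≈ -0.53310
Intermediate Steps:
((-4 + 27)**2 + 3651)/(-3357 - 4484) = (23**2 + 3651)/(-7841) = (529 + 3651)*(-1/7841) = 4180*(-1/7841) = -4180/7841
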